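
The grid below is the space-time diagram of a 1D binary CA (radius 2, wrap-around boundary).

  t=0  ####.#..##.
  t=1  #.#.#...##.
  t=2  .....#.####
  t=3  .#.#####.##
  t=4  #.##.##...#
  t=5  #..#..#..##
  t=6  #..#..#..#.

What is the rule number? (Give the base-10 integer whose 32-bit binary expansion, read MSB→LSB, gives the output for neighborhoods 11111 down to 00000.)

  ##### -> #   bit 31 = 1  t=3,i=5
  ####. -> #   bit 30 = 1  t=0,i=2
  ###.# -> .   bit 29 = 0  t=0,i=3
  ###.. -> #   bit 28 = 1  t=2,i=10
  ##.## -> .   bit 27 = 0  t=0,i=10
  ##.#. -> #   bit 26 = 1  t=0,i=4
  ##..# -> .   bit 25 = 0  t=5,i=1
  ##... -> .   bit 24 = 0  t=2,i=0
  #.### -> #   bit 23 = 1  t=0,i=0
  #.##. -> .   bit 22 = 0  t=3,i=9
  #.#.# -> .   bit 21 = 0  t=1,i=0
  #.#.. -> .   bit 20 = 0  t=0,i=5
  #..## -> .   bit 19 = 0  t=0,i=7
  #..#. -> .   bit 18 = 0  t=5,i=2
  #...# -> .   bit 17 = 0  t=1,i=6
  #.... -> #   bit 16 = 1  t=2,i=1
  .#### -> .   bit 15 = 0  t=0,i=1
  .###. -> .   bit 14 = 0  t=5,i=10
  .##.# -> #   bit 13 = 1  t=0,i=9
  .##.. -> #   bit 12 = 1  t=4,i=6
  .#.## -> #   bit 11 = 1  t=2,i=6
  .#.#. -> .   bit 10 = 0  t=1,i=1
  .#..# -> .   bit 9 = 0  t=0,i=6
  .#... -> #   bit 8 = 1  t=1,i=5
  ..### -> #   bit 7 = 1  t=5,i=9
  ..##. -> #   bit 6 = 1  t=0,i=8
  ..#.# -> #   bit 5 = 1  t=2,i=5
  ..#.. -> #   bit 4 = 1  t=5,i=3
  ...## -> #   bit 3 = 1  t=1,i=7
  ...#. -> #   bit 2 = 1  t=2,i=4
  ....# -> #   bit 1 = 1  t=2,i=3
  ..... -> .   bit 0 = 0  t=2,i=2
  bits 11010100100000010011100111111110 = 3565238782

3565238782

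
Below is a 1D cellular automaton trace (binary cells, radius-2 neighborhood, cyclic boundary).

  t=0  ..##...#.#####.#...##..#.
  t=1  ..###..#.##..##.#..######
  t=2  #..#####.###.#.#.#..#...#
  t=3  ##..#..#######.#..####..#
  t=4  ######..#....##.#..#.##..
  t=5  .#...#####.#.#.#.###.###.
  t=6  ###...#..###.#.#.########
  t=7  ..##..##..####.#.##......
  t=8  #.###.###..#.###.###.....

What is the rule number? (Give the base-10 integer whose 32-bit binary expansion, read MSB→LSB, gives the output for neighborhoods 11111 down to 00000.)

1071960946

  nb #####: next=.  (t=0,i=11, bit31=0)
  nb ####.: next=.  (t=0,i=12, bit30=0)
  nb ###.#: next=#  (t=0,i=13, bit29=1)
  nb ###..: next=#  (t=1,i=4, bit28=1)
  nb ##.##: next=#  (t=2,i=8, bit27=1)
  nb ##.#.: next=#  (t=0,i=14, bit26=1)
  nb ##..#: next=#  (t=0,i=21, bit25=1)
  nb ##...: next=#  (t=0,i=4, bit24=1)
  nb #.###: next=#  (t=0,i=9, bit23=1)
  nb #.##.: next=#  (t=1,i=9, bit22=1)
  nb #.#.#: next=#  (t=2,i=13, bit21=1)
  nb #.#..: next=.  (t=0,i=15, bit20=0)
  nb #..##: next=.  (t=1,i=1, bit19=0)
  nb #..#.: next=#  (t=0,i=22, bit18=1)
  nb #...#: next=.  (t=0,i=0, bit17=0)
  nb #....: next=.  (t=4,i=10, bit16=0)
  nb .####: next=#  (t=0,i=10, bit15=1)
  nb .###.: next=#  (t=1,i=3, bit14=1)
  nb .##.#: next=.  (t=1,i=14, bit13=0)
  nb .##..: next=#  (t=0,i=3, bit12=1)
  nb .#.##: next=.  (t=0,i=8, bit11=0)
  nb .#.#.: next=.  (t=2,i=14, bit10=0)
  nb .#..#: next=#  (t=1,i=17, bit9=1)
  nb .#...: next=#  (t=0,i=16, bit8=1)
  nb ..###: next=.  (t=1,i=2, bit7=0)
  nb ..##.: next=#  (t=0,i=2, bit6=1)
  nb ..#.#: next=#  (t=0,i=7, bit5=1)
  nb ..#..: next=#  (t=0,i=23, bit4=1)
  nb ...##: next=.  (t=0,i=1, bit3=0)
  nb ...#.: next=.  (t=0,i=6, bit2=0)
  nb ....#: next=#  (t=4,i=11, bit1=1)
  nb .....: next=.  (t=7,i=21, bit0=0)
  bits 00111111111001001101001101110010 = 1071960946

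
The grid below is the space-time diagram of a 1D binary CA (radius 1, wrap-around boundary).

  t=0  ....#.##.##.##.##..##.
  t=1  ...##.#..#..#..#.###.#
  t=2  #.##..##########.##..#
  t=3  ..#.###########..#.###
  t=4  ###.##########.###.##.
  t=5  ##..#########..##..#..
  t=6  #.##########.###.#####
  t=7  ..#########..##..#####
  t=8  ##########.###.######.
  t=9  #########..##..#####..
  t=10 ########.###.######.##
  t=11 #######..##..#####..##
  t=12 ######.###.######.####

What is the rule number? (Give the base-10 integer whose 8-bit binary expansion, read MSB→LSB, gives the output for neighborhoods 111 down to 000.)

  ###|#  b7=1 t=1,i=18
  ##.|.  b6=0 t=0,i=7
  #.#|.  b5=0 t=0,i=5
  #..|#  b4=1 t=0,i=17
  .##|#  b3=1 t=0,i=6
  .#.|#  b2=1 t=0,i=4
  ..#|#  b1=1 t=0,i=3
  ...|.  b0=0 t=0,i=0
  bits 10011110 = 158

158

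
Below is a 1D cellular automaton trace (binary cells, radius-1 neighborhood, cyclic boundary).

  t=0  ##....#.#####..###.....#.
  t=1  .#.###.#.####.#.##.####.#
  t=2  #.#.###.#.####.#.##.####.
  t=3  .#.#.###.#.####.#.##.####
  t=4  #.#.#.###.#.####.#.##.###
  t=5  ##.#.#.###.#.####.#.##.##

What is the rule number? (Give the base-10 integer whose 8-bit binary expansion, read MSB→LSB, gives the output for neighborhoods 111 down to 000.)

227

  ### -> #   bit 7 = 1  t=0,i=9
  ##. -> #   bit 6 = 1  t=0,i=1
  #.# -> #   bit 5 = 1  t=0,i=7
  #.. -> .   bit 4 = 0  t=0,i=2
  .## -> .   bit 3 = 0  t=0,i=0
  .#. -> .   bit 2 = 0  t=0,i=6
  ..# -> #   bit 1 = 1  t=0,i=5
  ... -> #   bit 0 = 1  t=0,i=3
  bits 11100011 = 227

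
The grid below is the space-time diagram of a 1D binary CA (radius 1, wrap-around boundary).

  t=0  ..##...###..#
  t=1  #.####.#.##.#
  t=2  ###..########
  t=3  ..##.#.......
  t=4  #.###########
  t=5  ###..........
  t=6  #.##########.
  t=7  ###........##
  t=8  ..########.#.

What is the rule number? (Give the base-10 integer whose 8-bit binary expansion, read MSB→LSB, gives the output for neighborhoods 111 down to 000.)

125

  nb ###: next=.  (t=0,i=8, bit7=0)
  nb ##.: next=#  (t=0,i=3, bit6=1)
  nb #.#: next=#  (t=1,i=1, bit5=1)
  nb #..: next=#  (t=0,i=0, bit4=1)
  nb .##: next=#  (t=0,i=2, bit3=1)
  nb .#.: next=#  (t=0,i=12, bit2=1)
  nb ..#: next=.  (t=0,i=1, bit1=0)
  nb ...: next=#  (t=0,i=5, bit0=1)
  bits 01111101 = 125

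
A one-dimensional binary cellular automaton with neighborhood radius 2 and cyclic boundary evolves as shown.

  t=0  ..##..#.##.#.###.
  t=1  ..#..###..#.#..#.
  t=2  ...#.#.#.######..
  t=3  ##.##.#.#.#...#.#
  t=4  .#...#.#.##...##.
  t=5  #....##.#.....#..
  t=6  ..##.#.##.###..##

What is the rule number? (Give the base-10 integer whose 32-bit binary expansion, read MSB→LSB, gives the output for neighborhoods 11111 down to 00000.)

873828067

  [31] ##### => .  t=2,i=11
  [30] ####. => .  t=2,i=13
  [29] ###.# => #  t=3,i=1
  [28] ###.. => #  t=0,i=15
  [27] ##.## => .  t=3,i=2
  [26] ##.#. => #  t=0,i=10
  [25] ##..# => .  t=0,i=4
  [24] ##... => .  t=0,i=16
  [23] #.### => .  t=0,i=13
  [22] #.##. => .  t=0,i=8
  [21] #.#.# => .  t=0,i=11
  [20] #.#.. => #  t=1,i=12
  [19] #..## => .  t=1,i=4
  [18] #..#. => #  t=0,i=5
  [17] #...# => .  t=0,i=0
  [16] #.... => #  t=2,i=16
  [15] .#### => #  t=2,i=10
  [14] .###. => .  t=0,i=14
  [13] .##.# => .  t=0,i=9
  [12] .##.. => .  t=0,i=3
  [11] .#.## => #  t=0,i=7
  [10] .#.#. => #  t=1,i=11
  [9] .#..# => #  t=1,i=3
  [8] .#... => .  t=1,i=16
  [7] ..### => #  t=1,i=5
  [6] ..##. => #  t=0,i=2
  [5] ..#.# => #  t=0,i=6
  [4] ..#.. => .  t=1,i=2
  [3] ...## => .  t=0,i=1
  [2] ...#. => .  t=1,i=1
  [1] ....# => #  t=2,i=1
  [0] ..... => #  t=2,i=0
  bits 00110100000101011000111011100011 = 873828067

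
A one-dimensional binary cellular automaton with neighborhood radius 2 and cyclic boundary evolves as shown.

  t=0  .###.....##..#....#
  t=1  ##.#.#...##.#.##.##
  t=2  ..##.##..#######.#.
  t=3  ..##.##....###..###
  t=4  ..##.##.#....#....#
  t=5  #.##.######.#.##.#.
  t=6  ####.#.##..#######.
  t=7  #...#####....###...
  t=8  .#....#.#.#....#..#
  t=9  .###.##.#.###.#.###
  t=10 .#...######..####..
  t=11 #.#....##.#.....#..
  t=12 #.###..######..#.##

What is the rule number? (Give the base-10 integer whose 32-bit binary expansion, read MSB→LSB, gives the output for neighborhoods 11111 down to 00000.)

  nb #####: next=#  (t=2,i=11, bit31=1)
  nb ####.: next=.  (t=1,i=0, bit30=0)
  nb ###.#: next=.  (t=1,i=1, bit29=0)
  nb ###..: next=#  (t=0,i=3, bit28=1)
  nb ##.##: next=.  (t=1,i=16, bit27=0)
  nb ##.#.: next=#  (t=1,i=2, bit26=1)
  nb ##..#: next=.  (t=0,i=11, bit25=0)
  nb ##...: next=.  (t=0,i=4, bit24=0)
  nb #.###: next=#  (t=0,i=1, bit23=1)
  nb #.##.: next=#  (t=1,i=14, bit22=1)
  nb #.#.#: next=#  (t=1,i=3, bit21=1)
  nb #.#..: next=#  (t=1,i=5, bit20=1)
  nb #..##: next=.  (t=2,i=8, bit19=0)
  nb #..#.: next=#  (t=0,i=12, bit18=1)
  nb #...#: next=.  (t=1,i=7, bit17=0)
  nb #....: next=#  (t=0,i=5, bit16=1)
  nb .####: next=.  (t=1,i=18, bit15=0)
  nb .###.: next=.  (t=0,i=2, bit14=0)
  nb .##.#: next=#  (t=1,i=10, bit13=1)
  nb .##..: next=#  (t=0,i=10, bit12=1)
  nb .#.##: next=#  (t=0,i=0, bit11=1)
  nb .#.#.: next=.  (t=1,i=4, bit10=0)
  nb .#..#: next=#  (t=4,i=0, bit9=1)
  nb .#...: next=#  (t=0,i=14, bit8=1)
  nb ..###: next=.  (t=2,i=9, bit7=0)
  nb ..##.: next=#  (t=0,i=9, bit6=1)
  nb ..#.#: next=#  (t=0,i=18, bit5=1)
  nb ..#..: next=.  (t=0,i=13, bit4=0)
  nb ...##: next=.  (t=0,i=8, bit3=0)
  nb ...#.: next=#  (t=0,i=17, bit2=1)
  nb ....#: next=.  (t=0,i=7, bit1=0)
  nb .....: next=.  (t=0,i=6, bit0=0)
  bits 10010100111101010011101101100100 = 2499099492

2499099492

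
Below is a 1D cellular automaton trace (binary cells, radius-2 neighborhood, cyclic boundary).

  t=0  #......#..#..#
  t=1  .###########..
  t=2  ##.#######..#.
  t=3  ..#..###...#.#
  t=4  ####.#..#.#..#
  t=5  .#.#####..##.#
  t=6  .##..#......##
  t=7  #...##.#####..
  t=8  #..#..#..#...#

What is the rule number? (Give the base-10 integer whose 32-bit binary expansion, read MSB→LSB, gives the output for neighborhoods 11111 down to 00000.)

2905934495

  [31] ##### => #  t=1,i=3
  [30] ####. => .  t=1,i=10
  [29] ###.# => #  t=4,i=3
  [28] ###.. => .  t=1,i=11
  [27] ##.## => #  t=2,i=2
  [26] ##.#. => #  t=4,i=4
  [25] ##..# => .  t=2,i=10
  [24] ##... => #  t=0,i=1
  [23] #.### => .  t=2,i=3
  [22] #.##. => .  t=2,i=0
  [21] #.#.# => #  t=5,i=1
  [20] #.#.. => #  t=3,i=13
  [19] #..## => .  t=0,i=12
  [18] #..#. => #  t=0,i=9
  [17] #...# => .  t=1,i=13
  [16] #.... => #  t=0,i=2
  [15] .#### => .  t=1,i=2
  [14] .###. => .  t=3,i=6
  [13] .##.# => .  t=2,i=1
  [12] .##.. => .  t=0,i=0
  [11] .#.## => #  t=2,i=13
  [10] .#.#. => .  t=3,i=12
  [9] .#..# => #  t=0,i=8
  [8] .#... => .  t=6,i=6
  [7] ..### => #  t=1,i=1
  [6] ..##. => .  t=0,i=13
  [5] ..#.# => .  t=2,i=12
  [4] ..#.. => #  t=0,i=7
  [3] ...## => #  t=1,i=0
  [2] ...#. => #  t=0,i=6
  [1] ....# => #  t=0,i=5
  [0] ..... => #  t=0,i=3
  bits 10101101001101010000101010011111 = 2905934495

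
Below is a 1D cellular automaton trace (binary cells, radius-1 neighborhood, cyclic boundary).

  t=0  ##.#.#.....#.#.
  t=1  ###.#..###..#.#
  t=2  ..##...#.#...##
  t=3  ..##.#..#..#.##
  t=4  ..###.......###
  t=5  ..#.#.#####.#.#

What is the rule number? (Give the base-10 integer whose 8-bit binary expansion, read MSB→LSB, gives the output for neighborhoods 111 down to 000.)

105

  nb ###: next=.  (t=1,i=0, bit7=0)
  nb ##.: next=#  (t=0,i=1, bit6=1)
  nb #.#: next=#  (t=0,i=2, bit5=1)
  nb #..: next=.  (t=0,i=6, bit4=0)
  nb .##: next=#  (t=0,i=0, bit3=1)
  nb .#.: next=.  (t=0,i=3, bit2=0)
  nb ..#: next=.  (t=0,i=10, bit1=0)
  nb ...: next=#  (t=0,i=7, bit0=1)
  bits 01101001 = 105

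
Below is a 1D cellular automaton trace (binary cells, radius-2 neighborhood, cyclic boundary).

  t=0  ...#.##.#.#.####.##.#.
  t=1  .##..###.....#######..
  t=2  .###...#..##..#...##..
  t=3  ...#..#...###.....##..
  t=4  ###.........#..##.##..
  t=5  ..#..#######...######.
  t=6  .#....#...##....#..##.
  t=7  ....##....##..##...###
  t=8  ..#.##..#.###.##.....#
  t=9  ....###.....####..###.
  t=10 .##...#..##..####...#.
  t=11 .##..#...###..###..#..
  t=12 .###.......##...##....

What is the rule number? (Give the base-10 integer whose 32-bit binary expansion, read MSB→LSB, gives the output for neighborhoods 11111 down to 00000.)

2118168647

  [31] ##### => .  t=1,i=15
  [30] ####. => #  t=0,i=14
  [29] ###.# => #  t=0,i=15
  [28] ###.. => #  t=1,i=7
  [27] ##.## => #  t=0,i=16
  [26] ##.#. => #  t=0,i=7
  [25] ##..# => #  t=1,i=3
  [24] ##... => .  t=1,i=8
  [23] #.### => .  t=0,i=12
  [22] #.##. => #  t=0,i=5
  [21] #.#.# => .  t=0,i=8
  [20] #.#.. => .  t=0,i=20
  [19] #..## => .  t=1,i=4
  [18] #..#. => .  t=2,i=13
  [17] #...# => .  t=1,i=21
  [16] #.... => .  t=0,i=0
  [15] .#### => #  t=0,i=13
  [14] .###. => .  t=1,i=6
  [13] .##.# => #  t=0,i=6
  [12] .##.. => #  t=1,i=2
  [11] .#.## => .  t=0,i=4
  [10] .#.#. => .  t=0,i=9
  [9] .#..# => .  t=2,i=8
  [8] .#... => .  t=0,i=21
  [7] ..### => .  t=1,i=5
  [6] ..##. => #  t=1,i=1
  [5] ..#.# => .  t=0,i=3
  [4] ..#.. => .  t=2,i=7
  [3] ...## => .  t=1,i=0
  [2] ...#. => #  t=0,i=2
  [1] ....# => #  t=0,i=1
  [0] ..... => #  t=1,i=10
  bits 01111110010000001011000001000111 = 2118168647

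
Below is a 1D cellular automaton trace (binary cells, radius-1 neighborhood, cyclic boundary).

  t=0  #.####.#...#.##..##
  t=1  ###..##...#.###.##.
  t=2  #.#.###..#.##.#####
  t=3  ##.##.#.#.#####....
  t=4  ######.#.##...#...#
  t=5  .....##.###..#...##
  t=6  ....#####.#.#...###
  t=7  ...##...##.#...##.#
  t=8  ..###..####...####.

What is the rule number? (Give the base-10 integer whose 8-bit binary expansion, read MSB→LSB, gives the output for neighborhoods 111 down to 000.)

106

  [7] ### => .  t=0,i=3
  [6] ##. => #  t=0,i=0
  [5] #.# => #  t=0,i=1
  [4] #.. => .  t=0,i=8
  [3] .## => #  t=0,i=2
  [2] .#. => .  t=0,i=7
  [1] ..# => #  t=0,i=10
  [0] ... => .  t=0,i=9
  bits 01101010 = 106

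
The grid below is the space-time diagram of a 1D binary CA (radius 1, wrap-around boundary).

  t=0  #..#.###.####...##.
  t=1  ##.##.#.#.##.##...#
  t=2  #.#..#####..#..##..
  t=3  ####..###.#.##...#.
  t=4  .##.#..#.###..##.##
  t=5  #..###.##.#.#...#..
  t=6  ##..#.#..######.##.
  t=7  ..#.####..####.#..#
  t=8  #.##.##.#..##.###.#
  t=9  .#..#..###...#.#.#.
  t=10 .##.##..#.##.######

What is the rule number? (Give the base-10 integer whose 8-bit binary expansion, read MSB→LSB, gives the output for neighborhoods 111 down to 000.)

  ### -> #   bit 7 = 1  t=0,i=6
  ##. -> .   bit 6 = 0  t=0,i=7
  #.# -> #   bit 5 = 1  t=0,i=4
  #.. -> #   bit 4 = 1  t=0,i=1
  .## -> .   bit 3 = 0  t=0,i=5
  .#. -> #   bit 2 = 1  t=0,i=0
  ..# -> .   bit 1 = 0  t=0,i=2
  ... -> #   bit 0 = 1  t=0,i=14
  bits 10110101 = 181

181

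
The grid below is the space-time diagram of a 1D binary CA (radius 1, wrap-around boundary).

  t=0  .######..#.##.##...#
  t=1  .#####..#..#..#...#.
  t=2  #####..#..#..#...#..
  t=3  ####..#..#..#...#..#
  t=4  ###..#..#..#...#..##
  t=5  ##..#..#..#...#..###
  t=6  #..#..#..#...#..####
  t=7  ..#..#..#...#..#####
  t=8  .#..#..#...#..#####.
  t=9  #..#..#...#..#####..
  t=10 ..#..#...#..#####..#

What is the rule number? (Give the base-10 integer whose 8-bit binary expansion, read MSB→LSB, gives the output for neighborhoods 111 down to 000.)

  [7] ### => #  t=0,i=2
  [6] ##. => .  t=0,i=6
  [5] #.# => .  t=0,i=0
  [4] #.. => .  t=0,i=7
  [3] .## => #  t=0,i=1
  [2] .#. => .  t=0,i=9
  [1] ..# => #  t=0,i=8
  [0] ... => .  t=0,i=17
  bits 10001010 = 138

138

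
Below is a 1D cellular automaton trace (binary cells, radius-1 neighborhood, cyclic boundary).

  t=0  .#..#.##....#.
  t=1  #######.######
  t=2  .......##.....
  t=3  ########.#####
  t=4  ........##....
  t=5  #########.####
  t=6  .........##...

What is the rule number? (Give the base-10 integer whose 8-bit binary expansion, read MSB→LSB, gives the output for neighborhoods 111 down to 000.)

  nb ###: next=.  (t=1,i=0, bit7=0)
  nb ##.: next=.  (t=0,i=7, bit6=0)
  nb #.#: next=#  (t=0,i=5, bit5=1)
  nb #..: next=#  (t=0,i=2, bit4=1)
  nb .##: next=#  (t=0,i=6, bit3=1)
  nb .#.: next=#  (t=0,i=1, bit2=1)
  nb ..#: next=#  (t=0,i=0, bit1=1)
  nb ...: next=#  (t=0,i=9, bit0=1)
  bits 00111111 = 63

63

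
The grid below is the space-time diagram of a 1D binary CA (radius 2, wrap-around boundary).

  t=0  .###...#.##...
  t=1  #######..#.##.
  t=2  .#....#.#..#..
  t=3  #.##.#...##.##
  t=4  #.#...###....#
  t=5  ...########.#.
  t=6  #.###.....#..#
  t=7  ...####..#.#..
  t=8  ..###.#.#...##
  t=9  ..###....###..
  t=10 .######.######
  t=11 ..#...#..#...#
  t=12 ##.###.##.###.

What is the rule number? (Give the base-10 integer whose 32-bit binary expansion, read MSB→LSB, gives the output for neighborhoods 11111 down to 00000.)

  nb #####: next=.  (t=1,i=2, bit31=0)
  nb ####.: next=.  (t=1,i=5, bit30=0)
  nb ###.#: next=#  (t=3,i=0, bit29=1)
  nb ###..: next=#  (t=0,i=3, bit28=1)
  nb ##.##: next=.  (t=1,i=13, bit27=0)
  nb ##.#.: next=.  (t=3,i=4, bit26=0)
  nb ##..#: next=.  (t=1,i=7, bit25=0)
  nb ##...: next=#  (t=0,i=4, bit24=1)
  nb #.###: next=.  (t=1,i=0, bit23=0)
  nb #.##.: next=#  (t=0,i=9, bit22=1)
  nb #.#.#: next=.  (t=8,i=6, bit21=0)
  nb #.#..: next=.  (t=2,i=8, bit20=0)
  nb #..##: next=.  (t=6,i=12, bit19=0)
  nb #..#.: next=#  (t=1,i=8, bit18=1)
  nb #...#: next=#  (t=0,i=5, bit17=1)
  nb #....: next=#  (t=0,i=12, bit16=1)
  nb .####: next=#  (t=1,i=1, bit15=1)
  nb .###.: next=#  (t=0,i=2, bit14=1)
  nb .##.#: next=.  (t=1,i=12, bit13=0)
  nb .##..: next=.  (t=0,i=10, bit12=0)
  nb .#.##: next=.  (t=0,i=8, bit11=0)
  nb .#.#.: next=.  (t=2,i=7, bit10=0)
  nb .#..#: next=#  (t=2,i=9, bit9=1)
  nb .#...: next=#  (t=2,i=2, bit8=1)
  nb ..###: next=#  (t=0,i=1, bit7=1)
  nb ..##.: next=.  (t=3,i=9, bit6=0)
  nb ..#.#: next=.  (t=0,i=7, bit5=0)
  nb ..#..: next=.  (t=2,i=1, bit4=0)
  nb ...##: next=#  (t=0,i=0, bit3=1)
  nb ...#.: next=#  (t=0,i=6, bit2=1)
  nb ....#: next=.  (t=0,i=13, bit1=0)
  nb .....: next=.  (t=6,i=7, bit0=0)
  bits 00110001010001111100001110001100 = 826786700

826786700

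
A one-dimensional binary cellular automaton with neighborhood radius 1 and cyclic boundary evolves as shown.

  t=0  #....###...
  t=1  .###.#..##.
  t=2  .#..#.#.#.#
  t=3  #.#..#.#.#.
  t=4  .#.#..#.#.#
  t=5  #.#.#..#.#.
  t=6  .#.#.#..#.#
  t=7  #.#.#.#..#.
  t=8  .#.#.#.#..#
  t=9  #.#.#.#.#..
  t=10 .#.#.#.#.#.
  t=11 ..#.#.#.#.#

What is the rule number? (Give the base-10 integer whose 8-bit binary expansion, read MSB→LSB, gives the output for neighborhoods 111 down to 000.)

57

  ###|.  b7=0 t=0,i=6
  ##.|.  b6=0 t=0,i=7
  #.#|#  b5=1 t=1,i=4
  #..|#  b4=1 t=0,i=1
  .##|#  b3=1 t=0,i=5
  .#.|.  b2=0 t=0,i=0
  ..#|.  b1=0 t=0,i=4
  ...|#  b0=1 t=0,i=2
  bits 00111001 = 57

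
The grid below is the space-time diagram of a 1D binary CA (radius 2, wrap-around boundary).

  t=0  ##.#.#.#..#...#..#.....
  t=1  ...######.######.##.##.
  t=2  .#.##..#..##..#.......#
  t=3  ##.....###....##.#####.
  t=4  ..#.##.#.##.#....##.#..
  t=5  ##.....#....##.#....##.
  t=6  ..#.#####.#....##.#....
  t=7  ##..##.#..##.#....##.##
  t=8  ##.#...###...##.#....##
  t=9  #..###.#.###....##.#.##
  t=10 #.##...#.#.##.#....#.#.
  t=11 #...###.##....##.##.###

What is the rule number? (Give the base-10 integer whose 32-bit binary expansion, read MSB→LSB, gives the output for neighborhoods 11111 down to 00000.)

1371178903

  ##### -> .   bit 31 = 0  t=1,i=5
  ####. -> #   bit 30 = 1  t=1,i=7
  ###.# -> .   bit 29 = 0  t=1,i=8
  ###.. -> #   bit 28 = 1  t=3,i=9
  ##.## -> .   bit 27 = 0  t=1,i=9
  ##.#. -> .   bit 26 = 0  t=0,i=2
  ##..# -> .   bit 25 = 0  t=2,i=5
  ##... -> #   bit 24 = 1  t=1,i=22
  #.### -> #   bit 23 = 1  t=1,i=10
  #.##. -> .   bit 22 = 0  t=1,i=17
  #.#.# -> #   bit 21 = 1  t=0,i=3
  #.#.. -> #   bit 20 = 1  t=0,i=7
  #..## -> #   bit 19 = 1  t=2,i=9
  #..#. -> .   bit 18 = 0  t=0,i=9
  #...# -> #   bit 17 = 1  t=0,i=12
  #.... -> .   bit 16 = 0  t=0,i=19
  .#### -> #   bit 15 = 1  t=1,i=4
  .###. -> .   bit 14 = 0  t=3,i=8
  .##.# -> .   bit 13 = 0  t=0,i=1
  .##.. -> .   bit 12 = 0  t=1,i=21
  .#.## -> .   bit 11 = 0  t=2,i=2
  .#.#. -> #   bit 10 = 1  t=0,i=4
  .#..# -> #   bit 9 = 1  t=0,i=8
  .#... -> #   bit 8 = 1  t=0,i=11
  ..### -> #   bit 7 = 1  t=1,i=3
  ..##. -> .   bit 6 = 0  t=0,i=0
  ..#.# -> .   bit 5 = 0  t=2,i=22
  ..#.. -> #   bit 4 = 1  t=0,i=10
  ...## -> .   bit 3 = 0  t=0,i=22
  ...#. -> #   bit 2 = 1  t=0,i=13
  ....# -> #   bit 1 = 1  t=0,i=21
  ..... -> #   bit 0 = 1  t=0,i=20
  bits 01010001101110101000011110010111 = 1371178903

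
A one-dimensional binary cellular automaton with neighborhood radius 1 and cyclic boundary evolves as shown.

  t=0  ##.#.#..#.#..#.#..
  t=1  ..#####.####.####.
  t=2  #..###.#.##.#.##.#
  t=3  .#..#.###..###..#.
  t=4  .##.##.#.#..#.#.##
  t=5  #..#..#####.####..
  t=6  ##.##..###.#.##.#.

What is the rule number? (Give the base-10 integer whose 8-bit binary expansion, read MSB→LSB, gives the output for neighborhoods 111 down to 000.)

181

  ### -> #   bit 7 = 1  t=1,i=3
  ##. -> .   bit 6 = 0  t=0,i=1
  #.# -> #   bit 5 = 1  t=0,i=2
  #.. -> #   bit 4 = 1  t=0,i=6
  .## -> .   bit 3 = 0  t=0,i=0
  .#. -> #   bit 2 = 1  t=0,i=3
  ..# -> .   bit 1 = 0  t=0,i=7
  ... -> #   bit 0 = 1  t=1,i=0
  bits 10110101 = 181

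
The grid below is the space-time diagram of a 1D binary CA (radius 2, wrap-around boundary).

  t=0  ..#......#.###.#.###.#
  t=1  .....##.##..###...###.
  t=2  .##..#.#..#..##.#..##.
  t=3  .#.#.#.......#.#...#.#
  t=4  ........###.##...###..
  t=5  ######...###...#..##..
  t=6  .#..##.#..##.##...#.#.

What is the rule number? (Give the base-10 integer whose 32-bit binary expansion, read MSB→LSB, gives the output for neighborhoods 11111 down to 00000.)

  #####|.  b31=0 t=5,i=2
  ####.|#  b30=1 t=5,i=4
  ###.#|#  b29=1 t=0,i=13
  ###..|#  b28=1 t=1,i=14
  ##.##|#  b27=1 t=1,i=7
  ##.#.|#  b26=1 t=0,i=14
  ##..#|#  b25=1 t=1,i=10
  ##...|.  b24=0 t=1,i=15
  #.###|.  b23=0 t=0,i=11
  #.##.|.  b22=0 t=1,i=8
  #.#.#|.  b21=0 t=0,i=15
  #.#..|.  b20=0 t=0,i=21
  #..##|.  b19=0 t=1,i=11
  #..#.|.  b18=0 t=0,i=1
  #...#|#  b17=1 t=1,i=16
  #....|.  b16=0 t=0,i=4
  .####|#  b15=1 t=5,i=1
  .###.|#  b14=1 t=0,i=12
  .##.#|.  b13=0 t=1,i=6
  .##..|.  b12=0 t=1,i=9
  .#.##|.  b11=0 t=0,i=10
  .#.#.|.  b10=0 t=2,i=6
  .#..#|.  b9=0 t=0,i=0
  .#...|.  b8=0 t=0,i=3
  ..###|.  b7=0 t=1,i=12
  ..##.|#  b6=1 t=1,i=5
  ..#.#|#  b5=1 t=0,i=9
  ..#..|.  b4=0 t=0,i=2
  ...##|.  b3=0 t=1,i=4
  ...#.|#  b2=1 t=0,i=8
  ....#|.  b1=0 t=0,i=7
  .....|#  b0=1 t=0,i=5
  bits 01111110000000101100000001100101 = 2114109541

2114109541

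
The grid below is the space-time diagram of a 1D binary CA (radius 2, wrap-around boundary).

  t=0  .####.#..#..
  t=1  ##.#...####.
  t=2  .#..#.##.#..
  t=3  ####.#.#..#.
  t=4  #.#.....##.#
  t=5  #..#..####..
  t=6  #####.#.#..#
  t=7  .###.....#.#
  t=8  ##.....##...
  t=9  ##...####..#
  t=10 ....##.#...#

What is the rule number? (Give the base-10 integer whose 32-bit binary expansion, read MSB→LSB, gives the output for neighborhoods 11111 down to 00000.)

  nb #####: next=#  (t=6,i=1, bit31=1)
  nb ####.: next=#  (t=0,i=3, bit30=1)
  nb ###.#: next=.  (t=0,i=4, bit29=0)
  nb ###..: next=.  (t=5,i=9, bit28=0)
  nb ##.##: next=.  (t=1,i=11, bit27=0)
  nb ##.#.: next=.  (t=0,i=5, bit26=0)
  nb ##..#: next=.  (t=5,i=10, bit25=0)
  nb ##...: next=.  (t=7,i=4, bit24=0)
  nb #.###: next=#  (t=3,i=0, bit23=1)
  nb #.##.: next=.  (t=1,i=0, bit22=0)
  nb #.#.#: next=.  (t=3,i=5, bit21=0)
  nb #.#..: next=.  (t=0,i=6, bit20=0)
  nb #..##: next=.  (t=5,i=5, bit19=0)
  nb #..#.: next=#  (t=0,i=8, bit18=1)
  nb #...#: next=.  (t=0,i=11, bit17=0)
  nb #....: next=.  (t=4,i=4, bit16=0)
  nb .####: next=.  (t=0,i=2, bit15=0)
  nb .###.: next=.  (t=7,i=2, bit14=0)
  nb .##.#: next=#  (t=1,i=1, bit13=1)
  nb .##..: next=#  (t=8,i=1, bit12=1)
  nb .#.##: next=#  (t=2,i=5, bit11=1)
  nb .#.#.: next=.  (t=3,i=6, bit10=0)
  nb .#..#: next=#  (t=0,i=7, bit9=1)
  nb .#...: next=#  (t=0,i=10, bit8=1)
  nb ..###: next=#  (t=0,i=1, bit7=1)
  nb ..##.: next=#  (t=4,i=8, bit6=1)
  nb ..#.#: next=.  (t=2,i=4, bit5=0)
  nb ..#..: next=#  (t=0,i=9, bit4=1)
  nb ...##: next=#  (t=0,i=0, bit3=1)
  nb ...#.: next=#  (t=2,i=0, bit2=1)
  nb ....#: next=#  (t=4,i=6, bit1=1)
  nb .....: next=.  (t=4,i=5, bit0=0)
  bits 11000000100001000011101111011110 = 3229891550

3229891550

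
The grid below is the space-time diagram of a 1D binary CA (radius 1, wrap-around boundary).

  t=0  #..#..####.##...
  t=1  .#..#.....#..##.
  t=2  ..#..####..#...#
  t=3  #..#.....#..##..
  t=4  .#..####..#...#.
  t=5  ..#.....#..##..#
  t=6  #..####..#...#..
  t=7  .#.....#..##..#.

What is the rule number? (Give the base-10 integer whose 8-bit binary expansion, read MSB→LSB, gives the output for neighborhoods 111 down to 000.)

  nb ###: next=.  (t=0,i=7, bit7=0)
  nb ##.: next=.  (t=0,i=9, bit6=0)
  nb #.#: next=#  (t=0,i=10, bit5=1)
  nb #..: next=#  (t=0,i=1, bit4=1)
  nb .##: next=.  (t=0,i=6, bit3=0)
  nb .#.: next=.  (t=0,i=0, bit2=0)
  nb ..#: next=.  (t=0,i=2, bit1=0)
  nb ...: next=#  (t=0,i=14, bit0=1)
  bits 00110001 = 49

49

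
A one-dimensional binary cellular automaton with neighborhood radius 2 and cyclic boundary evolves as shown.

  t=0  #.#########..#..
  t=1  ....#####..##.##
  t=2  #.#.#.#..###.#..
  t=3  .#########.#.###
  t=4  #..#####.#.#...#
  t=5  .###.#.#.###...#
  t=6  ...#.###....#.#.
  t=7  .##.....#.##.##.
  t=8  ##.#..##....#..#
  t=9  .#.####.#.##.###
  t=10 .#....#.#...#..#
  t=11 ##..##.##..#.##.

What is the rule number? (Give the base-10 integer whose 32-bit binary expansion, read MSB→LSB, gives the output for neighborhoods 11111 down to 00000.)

  ##### -> #   bit 31 = 1  t=0,i=4
  ####. -> .   bit 30 = 0  t=0,i=9
  ###.# -> #   bit 29 = 1  t=2,i=11
  ###.. -> .   bit 28 = 0  t=0,i=10
  ##.## -> #   bit 27 = 1  t=1,i=13
  ##.#. -> .   bit 26 = 0  t=2,i=12
  ##..# -> #   bit 25 = 1  t=0,i=11
  ##... -> #   bit 24 = 1  t=1,i=0
  #.### -> .   bit 23 = 0  t=0,i=2
  #.##. -> .   bit 22 = 0  t=1,i=14
  #.#.# -> #   bit 21 = 1  t=2,i=2
  #.#.. -> #   bit 20 = 1  t=2,i=6
  #..## -> #   bit 19 = 1  t=1,i=10
  #..#. -> #   bit 18 = 1  t=0,i=12
  #...# -> .   bit 17 = 0  t=4,i=13
  #.... -> .   bit 16 = 0  t=1,i=1
  .#### -> .   bit 15 = 0  t=0,i=3
  .###. -> .   bit 14 = 0  t=2,i=10
  .##.# -> .   bit 13 = 0  t=1,i=12
  .##.. -> .   bit 12 = 0  t=1,i=15
  .#.## -> .   bit 11 = 0  t=0,i=1
  .#.#. -> #   bit 10 = 1  t=2,i=1
  .#..# -> #   bit 9 = 1  t=0,i=14
  .#... -> .   bit 8 = 0  t=4,i=12
  ..### -> #   bit 7 = 1  t=1,i=4
  ..##. -> #   bit 6 = 1  t=1,i=11
  ..#.# -> .   bit 5 = 0  t=0,i=0
  ..#.. -> .   bit 4 = 0  t=0,i=13
  ...## -> .   bit 3 = 0  t=1,i=3
  ...#. -> #   bit 2 = 1  t=5,i=14
  ....# -> #   bit 1 = 1  t=1,i=2
  ..... -> .   bit 0 = 0  t=7,i=5
  bits 10101011001111000000011011000110 = 2872837830

2872837830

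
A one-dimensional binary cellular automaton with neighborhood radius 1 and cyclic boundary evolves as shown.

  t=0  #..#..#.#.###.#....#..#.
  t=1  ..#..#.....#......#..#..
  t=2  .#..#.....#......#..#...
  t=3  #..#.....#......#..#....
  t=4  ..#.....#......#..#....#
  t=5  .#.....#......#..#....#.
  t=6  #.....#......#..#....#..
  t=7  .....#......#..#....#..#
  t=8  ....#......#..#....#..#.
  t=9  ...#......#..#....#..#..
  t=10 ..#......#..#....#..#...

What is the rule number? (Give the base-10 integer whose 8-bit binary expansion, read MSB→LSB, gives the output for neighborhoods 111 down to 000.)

  [7] ### => #  t=0,i=11
  [6] ##. => .  t=0,i=12
  [5] #.# => .  t=0,i=7
  [4] #.. => .  t=0,i=1
  [3] .## => .  t=0,i=10
  [2] .#. => .  t=0,i=0
  [1] ..# => #  t=0,i=2
  [0] ... => .  t=0,i=16
  bits 10000010 = 130

130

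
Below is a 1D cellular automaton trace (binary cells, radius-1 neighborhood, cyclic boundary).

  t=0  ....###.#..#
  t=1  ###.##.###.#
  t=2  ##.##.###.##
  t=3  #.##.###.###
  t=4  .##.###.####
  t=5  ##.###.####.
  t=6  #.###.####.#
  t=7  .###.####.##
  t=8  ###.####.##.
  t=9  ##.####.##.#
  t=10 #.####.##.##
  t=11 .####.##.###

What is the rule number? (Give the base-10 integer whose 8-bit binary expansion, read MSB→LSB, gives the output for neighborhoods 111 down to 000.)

189

  [7] ### => #  t=0,i=5
  [6] ##. => .  t=0,i=6
  [5] #.# => #  t=0,i=7
  [4] #.. => #  t=0,i=0
  [3] .## => #  t=0,i=4
  [2] .#. => #  t=0,i=8
  [1] ..# => .  t=0,i=3
  [0] ... => #  t=0,i=1
  bits 10111101 = 189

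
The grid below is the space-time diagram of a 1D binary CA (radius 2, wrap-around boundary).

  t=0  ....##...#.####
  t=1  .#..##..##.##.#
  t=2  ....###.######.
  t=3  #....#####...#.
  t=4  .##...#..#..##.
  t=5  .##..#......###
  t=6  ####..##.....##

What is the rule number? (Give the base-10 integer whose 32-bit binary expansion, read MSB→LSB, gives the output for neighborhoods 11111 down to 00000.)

1052897636

  nb #####: next=.  (t=2,i=10, bit31=0)
  nb ####.: next=.  (t=0,i=13, bit30=0)
  nb ###.#: next=#  (t=2,i=6, bit29=1)
  nb ###..: next=#  (t=0,i=14, bit28=1)
  nb ##.##: next=#  (t=1,i=10, bit27=1)
  nb ##.#.: next=#  (t=1,i=13, bit26=1)
  nb ##..#: next=#  (t=1,i=6, bit25=1)
  nb ##...: next=.  (t=0,i=0, bit24=0)
  nb #.###: next=#  (t=0,i=11, bit23=1)
  nb #.##.: next=#  (t=1,i=11, bit22=1)
  nb #.#.#: next=.  (t=1,i=14, bit21=0)
  nb #.#..: next=.  (t=1,i=1, bit20=0)
  nb #..##: next=.  (t=1,i=3, bit19=0)
  nb #..#.: next=.  (t=4,i=8, bit18=0)
  nb #...#: next=.  (t=0,i=7, bit17=0)
  nb #....: next=#  (t=0,i=1, bit16=1)
  nb .####: next=#  (t=0,i=12, bit15=1)
  nb .###.: next=#  (t=2,i=5, bit14=1)
  nb .##.#: next=#  (t=1,i=9, bit13=1)
  nb .##..: next=#  (t=0,i=5, bit12=1)
  nb .#.##: next=.  (t=0,i=10, bit11=0)
  nb .#.#.: next=.  (t=1,i=0, bit10=0)
  nb .#..#: next=.  (t=1,i=2, bit9=0)
  nb .#...: next=#  (t=3,i=1, bit8=1)
  nb ..###: next=.  (t=2,i=4, bit7=0)
  nb ..##.: next=#  (t=0,i=4, bit6=1)
  nb ..#.#: next=#  (t=0,i=9, bit5=1)
  nb ..#..: next=.  (t=4,i=6, bit4=0)
  nb ...##: next=.  (t=0,i=3, bit3=0)
  nb ...#.: next=#  (t=0,i=8, bit2=1)
  nb ....#: next=.  (t=0,i=2, bit1=0)
  nb .....: next=.  (t=2,i=1, bit0=0)
  bits 00111110110000011111000101100100 = 1052897636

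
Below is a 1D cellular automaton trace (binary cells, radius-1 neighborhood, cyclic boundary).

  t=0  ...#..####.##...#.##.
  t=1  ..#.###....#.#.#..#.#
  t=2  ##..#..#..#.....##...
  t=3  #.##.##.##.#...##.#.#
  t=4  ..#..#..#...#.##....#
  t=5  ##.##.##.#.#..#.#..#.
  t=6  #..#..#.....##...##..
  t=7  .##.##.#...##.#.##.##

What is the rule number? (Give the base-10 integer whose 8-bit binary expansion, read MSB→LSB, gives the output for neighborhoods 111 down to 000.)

  nb ###: next=.  (t=0,i=7, bit7=0)
  nb ##.: next=.  (t=0,i=9, bit6=0)
  nb #.#: next=.  (t=0,i=10, bit5=0)
  nb #..: next=#  (t=0,i=4, bit4=1)
  nb .##: next=#  (t=0,i=6, bit3=1)
  nb .#.: next=.  (t=0,i=3, bit2=0)
  nb ..#: next=#  (t=0,i=2, bit1=1)
  nb ...: next=.  (t=0,i=0, bit0=0)
  bits 00011010 = 26

26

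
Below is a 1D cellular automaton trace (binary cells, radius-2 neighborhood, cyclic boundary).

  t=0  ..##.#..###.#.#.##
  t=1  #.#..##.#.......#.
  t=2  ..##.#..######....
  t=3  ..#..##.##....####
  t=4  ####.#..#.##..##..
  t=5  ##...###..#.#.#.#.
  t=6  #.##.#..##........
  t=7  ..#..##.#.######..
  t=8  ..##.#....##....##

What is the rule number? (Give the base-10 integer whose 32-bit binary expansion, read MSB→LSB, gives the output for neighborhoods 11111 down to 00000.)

  ##### -> .   bit 31 = 0  t=2,i=10
  ####. -> .   bit 30 = 0  t=2,i=12
  ###.# -> .   bit 29 = 0  t=0,i=10
  ###.. -> .   bit 28 = 0  t=2,i=13
  ##.## -> .   bit 27 = 0  t=3,i=7
  ##.#. -> .   bit 26 = 0  t=0,i=4
  ##..# -> #   bit 25 = 1  t=0,i=0
  ##... -> #   bit 24 = 1  t=2,i=14
  #.### -> #   bit 23 = 1  t=7,i=10
  #.##. -> #   bit 22 = 1  t=0,i=16
  #.#.# -> .   bit 21 = 0  t=0,i=12
  #.#.. -> #   bit 20 = 1  t=0,i=5
  #..## -> .   bit 19 = 0  t=0,i=1
  #..#. -> #   bit 18 = 1  t=3,i=1
  #...# -> #   bit 17 = 1  t=5,i=3
  #.... -> #   bit 16 = 1  t=1,i=10
  .#### -> #   bit 15 = 1  t=2,i=9
  .###. -> .   bit 14 = 0  t=0,i=9
  .##.# -> .   bit 13 = 0  t=0,i=3
  .##.. -> .   bit 12 = 0  t=0,i=17
  .#.## -> .   bit 11 = 0  t=0,i=15
  .#.#. -> .   bit 10 = 0  t=0,i=13
  .#..# -> #   bit 9 = 1  t=0,i=6
  .#... -> #   bit 8 = 1  t=1,i=9
  ..### -> #   bit 7 = 1  t=0,i=8
  ..##. -> #   bit 6 = 1  t=0,i=2
  ..#.# -> .   bit 5 = 0  t=1,i=16
  ..#.. -> #   bit 4 = 1  t=3,i=2
  ...## -> .   bit 3 = 0  t=2,i=1
  ...#. -> .   bit 2 = 0  t=1,i=15
  ....# -> .   bit 1 = 0  t=1,i=14
  ..... -> #   bit 0 = 1  t=1,i=11
  bits 00000011110101111000001111010001 = 64455633

64455633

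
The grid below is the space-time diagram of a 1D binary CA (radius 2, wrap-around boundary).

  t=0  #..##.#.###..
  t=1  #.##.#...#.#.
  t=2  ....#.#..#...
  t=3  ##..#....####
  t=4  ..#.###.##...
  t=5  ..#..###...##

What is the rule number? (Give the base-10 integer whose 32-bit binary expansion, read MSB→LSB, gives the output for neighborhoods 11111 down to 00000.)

  [31] ##### => .  t=3,i=11
  [30] ####. => .  t=3,i=0
  [29] ###.# => #  t=4,i=6
  [28] ###.. => .  t=0,i=10
  [27] ##.## => #  t=4,i=7
  [26] ##.#. => #  t=0,i=5
  [25] ##..# => #  t=0,i=11
  [24] ##... => .  t=4,i=10
  [23] #.### => .  t=0,i=8
  [22] #.##. => .  t=1,i=2
  [21] #.#.# => .  t=0,i=6
  [20] #.#.. => .  t=1,i=5
  [19] #..## => #  t=0,i=2
  [18] #..#. => .  t=0,i=12
  [17] #...# => .  t=1,i=7
  [16] #.... => #  t=2,i=11
  [15] .#### => .  t=3,i=10
  [14] .###. => #  t=0,i=9
  [13] .##.# => .  t=0,i=4
  [12] .##.. => .  t=4,i=9
  [11] .#.## => .  t=0,i=7
  [10] .#.#. => .  t=1,i=10
  [9] .#..# => .  t=0,i=1
  [8] .#... => #  t=1,i=6
  [7] ..### => #  t=3,i=9
  [6] ..##. => #  t=0,i=3
  [5] ..#.# => #  t=1,i=9
  [4] ..#.. => #  t=0,i=0
  [3] ...## => #  t=3,i=8
  [2] ...#. => .  t=1,i=8
  [1] ....# => .  t=2,i=2
  [0] ..... => #  t=2,i=0
  bits 00101110000010010100000111111001 = 772358649

772358649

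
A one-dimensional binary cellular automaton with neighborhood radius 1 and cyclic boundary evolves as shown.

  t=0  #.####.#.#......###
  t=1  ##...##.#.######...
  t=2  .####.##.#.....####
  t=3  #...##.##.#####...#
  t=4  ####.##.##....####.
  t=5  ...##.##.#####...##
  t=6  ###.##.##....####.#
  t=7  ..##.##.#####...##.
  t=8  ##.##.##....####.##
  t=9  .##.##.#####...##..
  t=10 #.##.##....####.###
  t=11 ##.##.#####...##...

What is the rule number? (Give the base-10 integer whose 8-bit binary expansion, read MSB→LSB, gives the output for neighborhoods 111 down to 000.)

  ### -> .   bit 7 = 0  t=0,i=3
  ##. -> #   bit 6 = 1  t=0,i=0
  #.# -> #   bit 5 = 1  t=0,i=1
  #.. -> #   bit 4 = 1  t=0,i=10
  .## -> .   bit 3 = 0  t=0,i=2
  .#. -> .   bit 2 = 0  t=0,i=7
  ..# -> #   bit 1 = 1  t=0,i=15
  ... -> #   bit 0 = 1  t=0,i=11
  bits 01110011 = 115

115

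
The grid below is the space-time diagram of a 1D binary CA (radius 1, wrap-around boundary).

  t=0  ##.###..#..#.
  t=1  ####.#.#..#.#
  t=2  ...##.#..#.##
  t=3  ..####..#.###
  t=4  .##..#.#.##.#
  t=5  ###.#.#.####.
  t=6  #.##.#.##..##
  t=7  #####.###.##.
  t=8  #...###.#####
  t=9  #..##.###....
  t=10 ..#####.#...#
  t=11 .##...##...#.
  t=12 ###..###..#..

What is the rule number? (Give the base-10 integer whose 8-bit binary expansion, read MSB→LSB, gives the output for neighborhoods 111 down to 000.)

  ### -> .   bit 7 = 0  t=0,i=4
  ##. -> #   bit 6 = 1  t=0,i=1
  #.# -> #   bit 5 = 1  t=0,i=2
  #.. -> .   bit 4 = 0  t=0,i=6
  .## -> #   bit 3 = 1  t=0,i=0
  .#. -> .   bit 2 = 0  t=0,i=8
  ..# -> #   bit 1 = 1  t=0,i=7
  ... -> .   bit 0 = 0  t=2,i=1
  bits 01101010 = 106

106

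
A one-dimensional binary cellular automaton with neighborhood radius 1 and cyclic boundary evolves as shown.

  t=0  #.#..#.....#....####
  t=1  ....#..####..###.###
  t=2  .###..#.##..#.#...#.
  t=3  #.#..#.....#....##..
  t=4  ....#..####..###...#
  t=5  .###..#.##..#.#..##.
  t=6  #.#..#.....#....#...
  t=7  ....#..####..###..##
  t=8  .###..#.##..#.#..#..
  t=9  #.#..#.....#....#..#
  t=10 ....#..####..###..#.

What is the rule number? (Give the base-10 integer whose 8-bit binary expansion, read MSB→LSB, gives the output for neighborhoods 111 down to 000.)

131

  [7] ### => #  t=0,i=17
  [6] ##. => .  t=0,i=0
  [5] #.# => .  t=0,i=1
  [4] #.. => .  t=0,i=3
  [3] .## => .  t=0,i=16
  [2] .#. => .  t=0,i=2
  [1] ..# => #  t=0,i=4
  [0] ... => #  t=0,i=7
  bits 10000011 = 131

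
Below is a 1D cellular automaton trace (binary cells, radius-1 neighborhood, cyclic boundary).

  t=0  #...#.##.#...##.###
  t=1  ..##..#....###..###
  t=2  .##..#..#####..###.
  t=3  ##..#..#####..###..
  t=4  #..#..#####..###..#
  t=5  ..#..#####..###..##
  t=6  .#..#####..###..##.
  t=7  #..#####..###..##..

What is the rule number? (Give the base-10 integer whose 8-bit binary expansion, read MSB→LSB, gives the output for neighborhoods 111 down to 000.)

139

  ###|#  b7=1 t=0,i=17
  ##.|.  b6=0 t=0,i=0
  #.#|.  b5=0 t=0,i=5
  #..|.  b4=0 t=0,i=1
  .##|#  b3=1 t=0,i=6
  .#.|.  b2=0 t=0,i=4
  ..#|#  b1=1 t=0,i=3
  ...|#  b0=1 t=0,i=2
  bits 10001011 = 139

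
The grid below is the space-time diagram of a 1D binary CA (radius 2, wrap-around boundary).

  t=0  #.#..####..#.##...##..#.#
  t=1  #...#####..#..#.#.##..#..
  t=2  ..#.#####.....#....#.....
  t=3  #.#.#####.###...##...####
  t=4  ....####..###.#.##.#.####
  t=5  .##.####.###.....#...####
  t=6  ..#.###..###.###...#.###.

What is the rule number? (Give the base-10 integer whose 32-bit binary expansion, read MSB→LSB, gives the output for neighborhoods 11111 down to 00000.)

  nb #####: next=#  (t=1,i=6, bit31=1)
  nb ####.: next=#  (t=0,i=7, bit30=1)
  nb ###.#: next=.  (t=3,i=0, bit29=0)
  nb ###..: next=#  (t=0,i=8, bit28=1)
  nb ##.##: next=.  (t=3,i=9, bit27=0)
  nb ##.#.: next=.  (t=0,i=1, bit26=0)
  nb ##..#: next=.  (t=0,i=9, bit25=0)
  nb ##...: next=.  (t=0,i=15, bit24=0)
  nb #.###: next=#  (t=2,i=4, bit23=1)
  nb #.##.: next=.  (t=0,i=13, bit22=0)
  nb #.#.#: next=.  (t=1,i=16, bit21=0)
  nb #.#..: next=.  (t=0,i=2, bit20=0)
  nb #..##: next=#  (t=0,i=4, bit19=1)
  nb #..#.: next=.  (t=0,i=10, bit18=0)
  nb #...#: next=#  (t=0,i=16, bit17=1)
  nb #....: next=#  (t=2,i=10, bit16=1)
  nb .####: next=#  (t=0,i=6, bit15=1)
  nb .###.: next=#  (t=3,i=11, bit14=1)
  nb .##.#: next=#  (t=0,i=0, bit13=1)
  nb .##..: next=#  (t=0,i=14, bit12=1)
  nb .#.##: next=.  (t=0,i=12, bit11=0)
  nb .#.#.: next=.  (t=1,i=15, bit10=0)
  nb .#..#: next=.  (t=0,i=3, bit9=0)
  nb .#...: next=.  (t=1,i=1, bit8=0)
  nb ..###: next=#  (t=0,i=5, bit7=1)
  nb ..##.: next=#  (t=0,i=18, bit6=1)
  nb ..#.#: next=#  (t=0,i=11, bit5=1)
  nb ..#..: next=.  (t=1,i=0, bit4=0)
  nb ...##: next=.  (t=0,i=17, bit3=0)
  nb ...#.: next=.  (t=2,i=1, bit2=0)
  nb ....#: next=#  (t=2,i=0, bit1=1)
  nb .....: next=#  (t=2,i=11, bit0=1)
  bits 11010000100010111111000011100011 = 3498832099

3498832099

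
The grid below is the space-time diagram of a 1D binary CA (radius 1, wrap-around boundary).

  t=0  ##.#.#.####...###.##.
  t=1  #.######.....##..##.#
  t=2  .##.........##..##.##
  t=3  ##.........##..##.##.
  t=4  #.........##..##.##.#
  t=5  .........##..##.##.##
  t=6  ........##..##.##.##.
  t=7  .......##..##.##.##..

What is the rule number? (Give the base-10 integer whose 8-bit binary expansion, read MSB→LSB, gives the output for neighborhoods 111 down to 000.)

  ###|.  b7=0 t=0,i=8
  ##.|.  b6=0 t=0,i=1
  #.#|#  b5=1 t=0,i=2
  #..|.  b4=0 t=0,i=11
  .##|#  b3=1 t=0,i=0
  .#.|#  b2=1 t=0,i=3
  ..#|#  b1=1 t=0,i=13
  ...|.  b0=0 t=0,i=12
  bits 00101110 = 46

46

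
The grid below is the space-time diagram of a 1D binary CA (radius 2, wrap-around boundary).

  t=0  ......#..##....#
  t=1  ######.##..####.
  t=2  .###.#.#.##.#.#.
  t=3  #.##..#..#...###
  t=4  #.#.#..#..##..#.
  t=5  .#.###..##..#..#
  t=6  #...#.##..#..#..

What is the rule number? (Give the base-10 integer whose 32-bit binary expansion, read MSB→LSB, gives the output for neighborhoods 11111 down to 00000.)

  #####|#  b31=1 t=1,i=2
  ####.|.  b30=0 t=1,i=4
  ###.#|#  b29=1 t=1,i=5
  ###..|.  b28=0 t=5,i=5
  ##.##|.  b27=0 t=1,i=6
  ##.#.|.  b26=0 t=2,i=4
  ##..#|#  b25=1 t=1,i=9
  ##...|#  b24=1 t=0,i=11
  #.###|.  b23=0 t=1,i=0
  #.##.|#  b22=1 t=1,i=7
  #.#.#|.  b21=0 t=2,i=5
  #.#..|#  b20=1 t=2,i=14
  #..##|#  b19=1 t=0,i=8
  #..#.|.  b18=0 t=3,i=5
  #...#|#  b17=1 t=3,i=11
  #....|#  b16=1 t=0,i=1
  .####|#  b15=1 t=1,i=1
  .###.|#  b14=1 t=2,i=2
  .##.#|.  b13=0 t=2,i=10
  .##..|.  b12=0 t=0,i=10
  .#.##|.  b11=0 t=2,i=8
  .#.#.|#  b10=1 t=2,i=6
  .#..#|#  b9=1 t=0,i=7
  .#...|#  b8=1 t=0,i=0
  ..###|.  b7=0 t=1,i=11
  ..##.|.  b6=0 t=0,i=9
  ..#.#|.  b5=0 t=4,i=14
  ..#..|.  b4=0 t=0,i=6
  ...##|.  b3=0 t=3,i=12
  ...#.|#  b2=1 t=0,i=5
  ....#|#  b1=1 t=0,i=4
  .....|#  b0=1 t=0,i=2
  bits 10100011010110111100011100000111 = 2740700935

2740700935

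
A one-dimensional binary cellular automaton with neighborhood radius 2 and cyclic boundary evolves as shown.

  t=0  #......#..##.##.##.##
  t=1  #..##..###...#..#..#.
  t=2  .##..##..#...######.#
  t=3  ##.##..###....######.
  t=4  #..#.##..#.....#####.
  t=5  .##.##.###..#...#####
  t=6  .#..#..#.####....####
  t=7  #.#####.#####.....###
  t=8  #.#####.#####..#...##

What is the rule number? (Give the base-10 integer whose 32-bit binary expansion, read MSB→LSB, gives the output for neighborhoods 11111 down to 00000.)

  #####|#  b31=1 t=2,i=15
  ####.|#  b30=1 t=2,i=17
  ###.#|#  b29=1 t=2,i=18
  ###..|#  b28=1 t=0,i=0
  ##.##|.  b27=0 t=0,i=12
  ##.#.|#  b26=1 t=2,i=19
  ##..#|#  b25=1 t=1,i=5
  ##...|.  b24=0 t=0,i=1
  #.###|#  b23=1 t=0,i=19
  #.##.|#  b22=1 t=0,i=13
  #.#.#|.  b21=0 t=2,i=20
  #.#..|.  b20=0 t=1,i=0
  #..##|#  b19=1 t=0,i=9
  #..#.|#  b18=1 t=1,i=15
  #...#|.  b17=0 t=1,i=11
  #....|.  b16=0 t=0,i=2
  .####|#  b15=1 t=2,i=14
  .###.|.  b14=0 t=0,i=20
  .##.#|.  b13=0 t=0,i=11
  .##..|.  b12=0 t=1,i=4
  .#.##|#  b11=1 t=2,i=0
  .#.#.|#  b10=1 t=1,i=20
  .#..#|#  b9=1 t=0,i=8
  .#...|.  b8=0 t=2,i=10
  ..###|.  b7=0 t=1,i=7
  ..##.|.  b6=0 t=0,i=10
  ..#.#|.  b5=0 t=1,i=19
  ..#..|#  b4=1 t=0,i=7
  ...##|.  b3=0 t=2,i=12
  ...#.|.  b2=0 t=0,i=6
  ....#|.  b1=0 t=0,i=5
  .....|#  b0=1 t=0,i=3
  bits 11110110110011001000111000010001 = 4140600849

4140600849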